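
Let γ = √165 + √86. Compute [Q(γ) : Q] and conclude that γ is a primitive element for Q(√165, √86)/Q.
[Q(γ) : Q] = 4 (equivalently, Q(γ) = Q(√165, √86))

Obviously Q(γ) ⊆ Q(√165, √86), and [Q(√165, √86):Q] = 4 (since 165, 86 are distinct squarefree integers > 1 with 14190 not a perfect square). To show equality we compute the minimal polynomial of γ. From γ = √165 + √86: γ^2 = 165 + 2√(14190) + 86 = 251 + 2√(14190), so γ^2 - 251 = 2√(14190); squaring, (γ^2 - 251)^2 = 4·14190, i.e. γ^4 - 502γ^2 + 63001 - 56760 = 0, i.e. γ^4 - 502γ^2 + 6241 = 0. So γ is a root of x^4 - 502x^2 + 6241. This polynomial is irreducible over Q: it has no rational root (each ±√165 ± √86 is irrational), and any factorization into two quadratics over Q would force √(14190) ∈ Q (pairing opposite roots) or √165, √86 ∈ Q (other pairings), all impossible. Hence [Q(γ):Q] = 4 = [Q(√165, √86):Q], so Q(γ) = Q(√165, √86).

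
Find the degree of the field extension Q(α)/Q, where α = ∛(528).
[Q(α):Q] = 3

The minimal polynomial of α is x^3 - 528, irreducible over Q since 528 is not a perfect cube (so x^3 - 528 has no rational root). Hence [Q(α):Q] = deg(m_α) = 3.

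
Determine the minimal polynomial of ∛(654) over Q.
m_α(x) = x^3 - 654

α satisfies α^3 = 654, so x^3 - 654 annihilates α. By the rational root test, a rational root p/q (in lowest terms) of x^3 - 654 would satisfy p^3 = 654 q^3, forcing q = 1 and p^3 = 654; but 654 is not a perfect cube, contradiction. A monic cubic over Q with no rational root is irreducible (any nontrivial factorization would include a linear factor). Hence x^3 - 654 is the minimal polynomial of α, and in particular [Q(α):Q] = 3.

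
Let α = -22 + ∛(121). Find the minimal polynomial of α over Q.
m_α(x) = x^3 + 66x^2 + 1452x + 10527

Set β = α + 22 = ∛(121), so β^3 = 121. Then (α + 22)^3 - 121 = 0, i.e. α is a root of g(x) = (x + 22)^3 - 121 = x^3 + 66x^2 + 1452x + 10527. Since g(x) = h(x + 22) where h(x) = x^3 - 121, and h is irreducible over Q (because 121 is not a perfect cube, so h has no rational root, and a monic cubic with no rational root is irreducible), g is also irreducible (irreducibility is preserved under the substitution x → x + 22). Hence m_α(x) = x^3 + 66x^2 + 1452x + 10527.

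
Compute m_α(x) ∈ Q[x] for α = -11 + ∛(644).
m_α(x) = x^3 + 33x^2 + 363x + 687

Set β = α + 11 = ∛(644), so β^3 = 644. Then (α + 11)^3 - 644 = 0, i.e. α is a root of g(x) = (x + 11)^3 - 644 = x^3 + 33x^2 + 363x + 687. Since g(x) = h(x + 11) where h(x) = x^3 - 644, and h is irreducible over Q (because 644 is not a perfect cube, so h has no rational root, and a monic cubic with no rational root is irreducible), g is also irreducible (irreducibility is preserved under the substitution x → x + 11). Hence m_α(x) = x^3 + 33x^2 + 363x + 687.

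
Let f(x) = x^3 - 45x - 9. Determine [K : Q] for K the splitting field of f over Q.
[K : Q] = 6

By the rational root test, any rational root of the monic integer polynomial f(x) = x^3 - 45x - 9 must be an integer dividing the constant term -9, i.e. one of ±{1, 3, 9}. Evaluating: f(1) = -53, f(-1) = 35, f(3) = -117, f(-3) = 99, f(9) = 315, f(-9) = -333; none is 0, so f has no rational root and is therefore irreducible over Q (a cubic with no linear factor over a field is irreducible). For an irreducible cubic, the Galois group is A_3 or S_3 according as the discriminant disc(f) = -4a^3 - 27b^2 = -4·(-45)^3 - 27·(-9)^2 = 362313 is or is not a square in Q. Here disc(f) = 362313 is not a perfect square in Q, so the Galois group of f over Q is not contained in A_3 and must be all of S_3. The splitting field has degree |S_3| = 6 over Q, so [K : Q] = 6.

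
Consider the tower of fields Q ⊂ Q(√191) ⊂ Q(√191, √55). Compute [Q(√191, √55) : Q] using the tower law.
[Q(√191, √55) : Q] = 4

[Q(√191):Q] = 2 (min poly x^2 - 191, irreducible since 191 is squarefree > 1). For the top step, suppose √55 ∈ Q(√191), say √55 = c + d√191 with c, d ∈ Q. Squaring: 55 = c^2 + 191d^2 + 2cd√191. Since √191 ∉ Q this forces 2cd = 0. If d = 0 then √55 = c ∈ Q, contradicting 55 squarefree > 1. If c = 0 then 55 = 191d^2, so 191·55 = (191d)^2 is a perfect square in Q — but 191·55 = 10505 is not a perfect square (since 191 and 55 are distinct squarefree integers). Contradiction. Hence √55 ∉ Q(√191), so x^2 - 55 stays irreducible over Q(√191) and [Q(√191, √55) : Q(√191)] = 2. By the tower law, [Q(√191, √55) : Q] = 2 · 2 = 4.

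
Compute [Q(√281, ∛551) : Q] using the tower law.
[Q(√281, ∛551) : Q] = 6

Let L = Q(√281, ∛551). Since Q(√281) ⊂ L and [Q(√281):Q] = 2, the tower law gives 2 | [L:Q]. Likewise Q(∛551) ⊂ L with [Q(∛551):Q] = 3 (because 551 is not a perfect cube), so 3 | [L:Q]. As gcd(2,3) = 1, [L:Q] is divisible by 6. Conversely L is generated over Q by √281 and ∛551, so [L:Q] ≤ 2·3 = 6. Therefore [Q(√281, ∛551) : Q] = 6.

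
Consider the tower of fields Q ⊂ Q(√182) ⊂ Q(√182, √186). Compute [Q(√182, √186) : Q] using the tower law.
[Q(√182, √186) : Q] = 4

[Q(√182):Q] = 2 (min poly x^2 - 182, irreducible since 182 is squarefree > 1). For the top step, suppose √186 ∈ Q(√182), say √186 = c + d√182 with c, d ∈ Q. Squaring: 186 = c^2 + 182d^2 + 2cd√182. Since √182 ∉ Q this forces 2cd = 0. If d = 0 then √186 = c ∈ Q, contradicting 186 squarefree > 1. If c = 0 then 186 = 182d^2, so 182·186 = (182d)^2 is a perfect square in Q — but 182·186 = 33852 is not a perfect square (since 182 and 186 are distinct squarefree integers). Contradiction. Hence √186 ∉ Q(√182), so x^2 - 186 stays irreducible over Q(√182) and [Q(√182, √186) : Q(√182)] = 2. By the tower law, [Q(√182, √186) : Q] = 2 · 2 = 4.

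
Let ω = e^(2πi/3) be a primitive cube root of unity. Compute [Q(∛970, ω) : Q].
[Q(∛970, ω) : Q] = 6

[Q(∛970):Q] = 3 (min poly x^3 - 970, irreducible since 970 is not a perfect cube). [Q(ω):Q] = 2 (min poly x^2 + x + 1). Since Q(∛970) ⊂ R and ω ∉ R, we have ω ∉ Q(∛970), so x^2 + x + 1 remains irreducible over Q(∛970) and [Q(∛970, ω) : Q(∛970)] = 2. By the tower law, [Q(∛970, ω) : Q] = 3 · 2 = 6. (In fact Q(∛970, ω) is the splitting field of x^3 - 970 over Q.)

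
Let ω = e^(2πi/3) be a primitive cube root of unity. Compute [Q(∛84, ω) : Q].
[Q(∛84, ω) : Q] = 6

[Q(∛84):Q] = 3 (min poly x^3 - 84, irreducible since 84 is not a perfect cube). [Q(ω):Q] = 2 (min poly x^2 + x + 1). Since Q(∛84) ⊂ R and ω ∉ R, we have ω ∉ Q(∛84), so x^2 + x + 1 remains irreducible over Q(∛84) and [Q(∛84, ω) : Q(∛84)] = 2. By the tower law, [Q(∛84, ω) : Q] = 3 · 2 = 6. (In fact Q(∛84, ω) is the splitting field of x^3 - 84 over Q.)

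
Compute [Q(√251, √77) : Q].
[Q(√251, √77) : Q] = 4

[Q(√251):Q] = 2 (min poly x^2 - 251, irreducible since 251 is squarefree > 1). For the top step, suppose √77 ∈ Q(√251), say √77 = c + d√251 with c, d ∈ Q. Squaring: 77 = c^2 + 251d^2 + 2cd√251. Since √251 ∉ Q this forces 2cd = 0. If d = 0 then √77 = c ∈ Q, contradicting 77 squarefree > 1. If c = 0 then 77 = 251d^2, so 251·77 = (251d)^2 is a perfect square in Q — but 251·77 = 19327 is not a perfect square (since 251 and 77 are distinct squarefree integers). Contradiction. Hence √77 ∉ Q(√251), so x^2 - 77 stays irreducible over Q(√251) and [Q(√251, √77) : Q(√251)] = 2. By the tower law, [Q(√251, √77) : Q] = 2 · 2 = 4.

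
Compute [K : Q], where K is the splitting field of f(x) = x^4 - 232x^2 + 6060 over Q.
[K : Q] = 4

Solving the quadratic in x^2: x^2 = (232 ± √(232^2 - 4·6060))/2 = (232 ± √29584)/2 = (232 ± 172)/2, giving x^2 = 30 or x^2 = 202. So f(x) = (x^2 - 30)(x^2 - 202) and the roots of f are ±√30, ±√202. Hence the splitting field is K = Q(√30, √202). Since 30 and 202 are distinct squarefree integers > 1, their product 6060 is not a perfect square, so √202 ∉ Q(√30). By the tower law [K:Q] = [Q(√30,√202):Q(√30)] · [Q(√30):Q] = 2 · 2 = 4.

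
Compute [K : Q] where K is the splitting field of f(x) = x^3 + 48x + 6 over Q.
[K : Q] = 6

By the rational root test, any rational root of the monic integer polynomial f(x) = x^3 + 48x + 6 must be an integer dividing the constant term 6, i.e. one of ±{1, 2, 3, 6}. Evaluating: f(1) = 55, f(-1) = -43, f(2) = 110, f(-2) = -98, f(3) = 177, f(-3) = -165, f(6) = 510, f(-6) = -498; none is 0, so f has no rational root and is therefore irreducible over Q (a cubic with no linear factor over a field is irreducible). For an irreducible cubic, the Galois group is A_3 or S_3 according as the discriminant disc(f) = -4a^3 - 27b^2 = -4·(48)^3 - 27·(6)^2 = -443340 is or is not a square in Q. Here disc(f) = -443340 is not a perfect square in Q, so the Galois group of f over Q is not contained in A_3 and must be all of S_3. The splitting field has degree |S_3| = 6 over Q, so [K : Q] = 6.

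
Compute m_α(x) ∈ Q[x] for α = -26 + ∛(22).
m_α(x) = x^3 + 78x^2 + 2028x + 17554

Set β = α + 26 = ∛(22), so β^3 = 22. Then (α + 26)^3 - 22 = 0, i.e. α is a root of g(x) = (x + 26)^3 - 22 = x^3 + 78x^2 + 2028x + 17554. Since g(x) = h(x + 26) where h(x) = x^3 - 22, and h is irreducible over Q (because 22 is not a perfect cube, so h has no rational root, and a monic cubic with no rational root is irreducible), g is also irreducible (irreducibility is preserved under the substitution x → x + 26). Hence m_α(x) = x^3 + 78x^2 + 2028x + 17554.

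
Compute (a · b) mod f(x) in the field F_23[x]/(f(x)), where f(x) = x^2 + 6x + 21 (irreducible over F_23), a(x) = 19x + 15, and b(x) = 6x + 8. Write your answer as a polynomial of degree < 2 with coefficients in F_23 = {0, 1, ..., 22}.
a · b ≡ 18x + 3 (mod f(x))

Multiply in F_23[x]: a(x)·b(x) = (19x + 15)·(6x + 8) = 22x^2 + 12x + 5. This has degree ≥ 2, so divide by f(x) over F_23: 22x^2 + 12x + 5 = (22)·(x^2 + 6x + 21) + (18x + 3). Hence a·b ≡ 18x + 3 (mod f). (F_23[x]/(f) is a field with 23^2 = 529 elements since f is irreducible of degree 2.)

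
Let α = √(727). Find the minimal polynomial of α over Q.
m_α(x) = x^2 - 727

α satisfies α^2 - 727 = 0, so x^2 - 727 annihilates α. Since d = 727 is squarefree and ≠ 1, it is not a perfect square in Q, so x^2 - 727 has no rational root and is therefore irreducible over Q (a degree-2 polynomial over a field is irreducible iff it has no root). Hence m_α(x) = x^2 - 727.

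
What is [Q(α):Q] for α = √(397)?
[Q(α):Q] = 2

[Q(α):Q] equals the degree of the minimal polynomial of α. Here α^2 = 397 and x^2 - 397 is irreducible (d = 397 is squarefree, ≠ 1, hence not a square), so deg(m_α) = 2. Thus [Q(α):Q] = 2.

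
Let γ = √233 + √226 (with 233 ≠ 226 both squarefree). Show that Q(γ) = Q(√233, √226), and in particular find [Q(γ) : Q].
[Q(γ) : Q] = 4 (equivalently, Q(γ) = Q(√233, √226))

Obviously Q(γ) ⊆ Q(√233, √226), and [Q(√233, √226):Q] = 4 (since 233, 226 are distinct squarefree integers > 1 with 52658 not a perfect square). To show equality we compute the minimal polynomial of γ. From γ = √233 + √226: γ^2 = 233 + 2√(52658) + 226 = 459 + 2√(52658), so γ^2 - 459 = 2√(52658); squaring, (γ^2 - 459)^2 = 4·52658, i.e. γ^4 - 918γ^2 + 210681 - 210632 = 0, i.e. γ^4 - 918γ^2 + 49 = 0. So γ is a root of x^4 - 918x^2 + 49. This polynomial is irreducible over Q: it has no rational root (each ±√233 ± √226 is irrational), and any factorization into two quadratics over Q would force √(52658) ∈ Q (pairing opposite roots) or √233, √226 ∈ Q (other pairings), all impossible. Hence [Q(γ):Q] = 4 = [Q(√233, √226):Q], so Q(γ) = Q(√233, √226).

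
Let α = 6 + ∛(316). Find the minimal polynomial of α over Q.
m_α(x) = x^3 - 18x^2 + 108x - 532

Set β = α - 6 = ∛(316), so β^3 = 316. Then (α - 6)^3 - 316 = 0, i.e. α is a root of g(x) = (x - 6)^3 - 316 = x^3 - 18x^2 + 108x - 532. Since g(x) = h(x - 6) where h(x) = x^3 - 316, and h is irreducible over Q (because 316 is not a perfect cube, so h has no rational root, and a monic cubic with no rational root is irreducible), g is also irreducible (irreducibility is preserved under the substitution x → x - 6). Hence m_α(x) = x^3 - 18x^2 + 108x - 532.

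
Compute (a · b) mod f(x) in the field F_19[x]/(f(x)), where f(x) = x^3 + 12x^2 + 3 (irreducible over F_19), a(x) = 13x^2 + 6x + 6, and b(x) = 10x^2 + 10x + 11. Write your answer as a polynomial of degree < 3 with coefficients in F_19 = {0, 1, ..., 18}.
a · b ≡ 2x^2 + 2x + 15 (mod f(x))

Multiply in F_19[x]: a(x)·b(x) = (13x^2 + 6x + 6)·(10x^2 + 10x + 11) = 16x^4 + 16x^2 + 12x + 9. This has degree ≥ 3, so divide by f(x) over F_19: 16x^4 + 16x^2 + 12x + 9 = (16x + 17)·(x^3 + 12x^2 + 3) + (2x^2 + 2x + 15). Hence a·b ≡ 2x^2 + 2x + 15 (mod f). (F_19[x]/(f) is a field with 19^3 = 6859 elements since f is irreducible of degree 3.)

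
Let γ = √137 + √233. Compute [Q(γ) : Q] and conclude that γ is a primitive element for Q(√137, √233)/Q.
[Q(γ) : Q] = 4 (equivalently, Q(γ) = Q(√137, √233))

Obviously Q(γ) ⊆ Q(√137, √233), and [Q(√137, √233):Q] = 4 (since 137, 233 are distinct squarefree integers > 1 with 31921 not a perfect square). To show equality we compute the minimal polynomial of γ. From γ = √137 + √233: γ^2 = 137 + 2√(31921) + 233 = 370 + 2√(31921), so γ^2 - 370 = 2√(31921); squaring, (γ^2 - 370)^2 = 4·31921, i.e. γ^4 - 740γ^2 + 136900 - 127684 = 0, i.e. γ^4 - 740γ^2 + 9216 = 0. So γ is a root of x^4 - 740x^2 + 9216. This polynomial is irreducible over Q: it has no rational root (each ±√137 ± √233 is irrational), and any factorization into two quadratics over Q would force √(31921) ∈ Q (pairing opposite roots) or √137, √233 ∈ Q (other pairings), all impossible. Hence [Q(γ):Q] = 4 = [Q(√137, √233):Q], so Q(γ) = Q(√137, √233).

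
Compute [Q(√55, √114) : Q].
[Q(√55, √114) : Q] = 4

[Q(√55):Q] = 2 (min poly x^2 - 55, irreducible since 55 is squarefree > 1). For the top step, suppose √114 ∈ Q(√55), say √114 = c + d√55 with c, d ∈ Q. Squaring: 114 = c^2 + 55d^2 + 2cd√55. Since √55 ∉ Q this forces 2cd = 0. If d = 0 then √114 = c ∈ Q, contradicting 114 squarefree > 1. If c = 0 then 114 = 55d^2, so 55·114 = (55d)^2 is a perfect square in Q — but 55·114 = 6270 is not a perfect square (since 55 and 114 are distinct squarefree integers). Contradiction. Hence √114 ∉ Q(√55), so x^2 - 114 stays irreducible over Q(√55) and [Q(√55, √114) : Q(√55)] = 2. By the tower law, [Q(√55, √114) : Q] = 2 · 2 = 4.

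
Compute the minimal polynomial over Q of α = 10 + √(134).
m_α(x) = x^2 - 20x - 34

From α - 10 = √(134), squaring gives (α - 10)^2 = 134, i.e. α^2 - 20α + 100 = 134, so α^2 - 20α - 34 = 0. The discriminant of x^2 - 20x - 34 is (-20)^2 - 4·(-34) = 400 + 136 = 536, and 4·(134) is not a perfect square in Q since 134 is squarefree and ≠ 1. Hence x^2 - 20x - 34 is irreducible over Q and is the minimal polynomial of α.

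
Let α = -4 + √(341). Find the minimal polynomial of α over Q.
m_α(x) = x^2 + 8x - 325

From α + 4 = √(341), squaring gives (α + 4)^2 = 341, i.e. α^2 + 8α + 16 = 341, so α^2 + 8α - 325 = 0. The discriminant of x^2 + 8x - 325 is (8)^2 - 4·(-325) = 64 + 1300 = 1364, and 4·(341) is not a perfect square in Q since 341 is squarefree and ≠ 1. Hence x^2 + 8x - 325 is irreducible over Q and is the minimal polynomial of α.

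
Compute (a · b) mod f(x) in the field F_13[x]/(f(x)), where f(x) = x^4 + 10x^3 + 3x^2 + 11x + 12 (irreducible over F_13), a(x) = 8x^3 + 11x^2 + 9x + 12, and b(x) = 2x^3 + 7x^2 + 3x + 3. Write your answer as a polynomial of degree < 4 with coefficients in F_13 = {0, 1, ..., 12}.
a · b ≡ x^3 + x^2 + 8x + 4 (mod f(x))

Multiply in F_13[x]: a(x)·b(x) = (8x^3 + 11x^2 + 9x + 12)·(2x^3 + 7x^2 + 3x + 3) = 3x^6 + 2x^4 + x^3 + x^2 + 11x + 10. This has degree ≥ 4, so divide by f(x) over F_13: 3x^6 + 2x^4 + x^3 + x^2 + 11x + 10 = (3x^2 + 9x + 7)·(x^4 + 10x^3 + 3x^2 + 11x + 12) + (x^3 + x^2 + 8x + 4). Hence a·b ≡ x^3 + x^2 + 8x + 4 (mod f). (F_13[x]/(f) is a field with 13^4 = 28561 elements since f is irreducible of degree 4.)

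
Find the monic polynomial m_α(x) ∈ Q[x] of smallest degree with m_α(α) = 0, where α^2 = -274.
m_α(x) = x^2 + 274

α satisfies α^2 + 274 = 0, so x^2 + 274 annihilates α. Since d = -274 is squarefree and ≠ 1, it is not a perfect square in Q, so x^2 + 274 has no rational root and is therefore irreducible over Q (a degree-2 polynomial over a field is irreducible iff it has no root). Hence m_α(x) = x^2 + 274.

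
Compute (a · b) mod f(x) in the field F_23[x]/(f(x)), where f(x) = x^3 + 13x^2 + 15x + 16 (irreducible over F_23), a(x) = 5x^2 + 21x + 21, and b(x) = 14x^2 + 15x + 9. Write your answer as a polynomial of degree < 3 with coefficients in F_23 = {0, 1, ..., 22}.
a · b ≡ 13x^2 + x + 13 (mod f(x))

Multiply in F_23[x]: a(x)·b(x) = (5x^2 + 21x + 21)·(14x^2 + 15x + 9) = x^4 + x^3 + 10x^2 + 21x + 5. This has degree ≥ 3, so divide by f(x) over F_23: x^4 + x^3 + 10x^2 + 21x + 5 = (x + 11)·(x^3 + 13x^2 + 15x + 16) + (13x^2 + x + 13). Hence a·b ≡ 13x^2 + x + 13 (mod f). (F_23[x]/(f) is a field with 23^3 = 12167 elements since f is irreducible of degree 3.)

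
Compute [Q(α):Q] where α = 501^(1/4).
[Q(α):Q] = 4

α is a root of x^4 - 501. By Eisenstein's criterion at the prime p = 3 (which divides the constant term 501 but p^2 = 9 does not, since 501 is squarefree), x^4 - 501 is irreducible over Q. Hence [Q(α):Q] = 4.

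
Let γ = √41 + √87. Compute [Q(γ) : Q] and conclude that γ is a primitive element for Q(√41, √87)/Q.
[Q(γ) : Q] = 4 (equivalently, Q(γ) = Q(√41, √87))

Obviously Q(γ) ⊆ Q(√41, √87), and [Q(√41, √87):Q] = 4 (since 41, 87 are distinct squarefree integers > 1 with 3567 not a perfect square). To show equality we compute the minimal polynomial of γ. From γ = √41 + √87: γ^2 = 41 + 2√(3567) + 87 = 128 + 2√(3567), so γ^2 - 128 = 2√(3567); squaring, (γ^2 - 128)^2 = 4·3567, i.e. γ^4 - 256γ^2 + 16384 - 14268 = 0, i.e. γ^4 - 256γ^2 + 2116 = 0. So γ is a root of x^4 - 256x^2 + 2116. This polynomial is irreducible over Q: it has no rational root (each ±√41 ± √87 is irrational), and any factorization into two quadratics over Q would force √(3567) ∈ Q (pairing opposite roots) or √41, √87 ∈ Q (other pairings), all impossible. Hence [Q(γ):Q] = 4 = [Q(√41, √87):Q], so Q(γ) = Q(√41, √87).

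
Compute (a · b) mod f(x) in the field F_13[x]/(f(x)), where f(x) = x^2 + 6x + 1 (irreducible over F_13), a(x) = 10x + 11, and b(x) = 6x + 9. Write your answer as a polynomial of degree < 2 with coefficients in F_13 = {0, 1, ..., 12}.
a · b ≡ 4x (mod f(x))

Multiply in F_13[x]: a(x)·b(x) = (10x + 11)·(6x + 9) = 8x^2 + 8. This has degree ≥ 2, so divide by f(x) over F_13: 8x^2 + 8 = (8)·(x^2 + 6x + 1) + (4x). Hence a·b ≡ 4x (mod f). (F_13[x]/(f) is a field with 13^2 = 169 elements since f is irreducible of degree 2.)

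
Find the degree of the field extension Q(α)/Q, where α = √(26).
[Q(α):Q] = 2

[Q(α):Q] equals the degree of the minimal polynomial of α. Here α^2 = 26 and x^2 - 26 is irreducible (d = 26 is squarefree, ≠ 1, hence not a square), so deg(m_α) = 2. Thus [Q(α):Q] = 2.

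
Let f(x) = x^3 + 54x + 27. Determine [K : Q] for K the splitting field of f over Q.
[K : Q] = 6

By the rational root test, any rational root of the monic integer polynomial f(x) = x^3 + 54x + 27 must be an integer dividing the constant term 27, i.e. one of ±{1, 3, 9, 27}. Evaluating: f(1) = 82, f(-1) = -28, f(3) = 216, f(-3) = -162, f(9) = 1242, f(-9) = -1188, f(27) = 21168, f(-27) = -21114; none is 0, so f has no rational root and is therefore irreducible over Q (a cubic with no linear factor over a field is irreducible). For an irreducible cubic, the Galois group is A_3 or S_3 according as the discriminant disc(f) = -4a^3 - 27b^2 = -4·(54)^3 - 27·(27)^2 = -649539 is or is not a square in Q. Here disc(f) = -649539 is not a perfect square in Q, so the Galois group of f over Q is not contained in A_3 and must be all of S_3. The splitting field has degree |S_3| = 6 over Q, so [K : Q] = 6.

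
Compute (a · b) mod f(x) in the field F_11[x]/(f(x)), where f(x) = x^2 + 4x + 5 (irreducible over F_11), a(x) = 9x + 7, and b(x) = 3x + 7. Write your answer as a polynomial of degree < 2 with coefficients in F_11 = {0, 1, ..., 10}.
a · b ≡ 9x + 2 (mod f(x))

Multiply in F_11[x]: a(x)·b(x) = (9x + 7)·(3x + 7) = 5x^2 + 7x + 5. This has degree ≥ 2, so divide by f(x) over F_11: 5x^2 + 7x + 5 = (5)·(x^2 + 4x + 5) + (9x + 2). Hence a·b ≡ 9x + 2 (mod f). (F_11[x]/(f) is a field with 11^2 = 121 elements since f is irreducible of degree 2.)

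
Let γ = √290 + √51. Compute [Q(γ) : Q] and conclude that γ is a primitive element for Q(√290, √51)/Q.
[Q(γ) : Q] = 4 (equivalently, Q(γ) = Q(√290, √51))

Obviously Q(γ) ⊆ Q(√290, √51), and [Q(√290, √51):Q] = 4 (since 290, 51 are distinct squarefree integers > 1 with 14790 not a perfect square). To show equality we compute the minimal polynomial of γ. From γ = √290 + √51: γ^2 = 290 + 2√(14790) + 51 = 341 + 2√(14790), so γ^2 - 341 = 2√(14790); squaring, (γ^2 - 341)^2 = 4·14790, i.e. γ^4 - 682γ^2 + 116281 - 59160 = 0, i.e. γ^4 - 682γ^2 + 57121 = 0. So γ is a root of x^4 - 682x^2 + 57121. This polynomial is irreducible over Q: it has no rational root (each ±√290 ± √51 is irrational), and any factorization into two quadratics over Q would force √(14790) ∈ Q (pairing opposite roots) or √290, √51 ∈ Q (other pairings), all impossible. Hence [Q(γ):Q] = 4 = [Q(√290, √51):Q], so Q(γ) = Q(√290, √51).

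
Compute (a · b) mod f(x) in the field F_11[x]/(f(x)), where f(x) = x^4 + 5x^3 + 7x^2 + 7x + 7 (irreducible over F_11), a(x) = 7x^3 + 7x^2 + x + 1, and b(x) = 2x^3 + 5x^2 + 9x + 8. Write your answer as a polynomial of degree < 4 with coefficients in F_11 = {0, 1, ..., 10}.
a · b ≡ 3x^3 + 8x^2 + 9x + 7 (mod f(x))

Multiply in F_11[x]: a(x)·b(x) = (7x^3 + 7x^2 + x + 1)·(2x^3 + 5x^2 + 9x + 8) = 3x^6 + 5x^5 + x^4 + 5x^3 + 4x^2 + 6x + 8. This has degree ≥ 4, so divide by f(x) over F_11: 3x^6 + 5x^5 + x^4 + 5x^3 + 4x^2 + 6x + 8 = (3x^2 + x + 8)·(x^4 + 5x^3 + 7x^2 + 7x + 7) + (3x^3 + 8x^2 + 9x + 7). Hence a·b ≡ 3x^3 + 8x^2 + 9x + 7 (mod f). (F_11[x]/(f) is a field with 11^4 = 14641 elements since f is irreducible of degree 4.)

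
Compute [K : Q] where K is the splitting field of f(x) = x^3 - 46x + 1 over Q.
[K : Q] = 6

By the rational root test, any rational root of the monic integer polynomial f(x) = x^3 - 46x + 1 must be an integer dividing the constant term 1, i.e. one of ±{1}. Evaluating: f(1) = -44, f(-1) = 46; none is 0, so f has no rational root and is therefore irreducible over Q (a cubic with no linear factor over a field is irreducible). For an irreducible cubic, the Galois group is A_3 or S_3 according as the discriminant disc(f) = -4a^3 - 27b^2 = -4·(-46)^3 - 27·(1)^2 = 389317 is or is not a square in Q. Here disc(f) = 389317 is not a perfect square in Q, so the Galois group of f over Q is not contained in A_3 and must be all of S_3. The splitting field has degree |S_3| = 6 over Q, so [K : Q] = 6.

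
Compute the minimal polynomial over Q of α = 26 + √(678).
m_α(x) = x^2 - 52x - 2

From α - 26 = √(678), squaring gives (α - 26)^2 = 678, i.e. α^2 - 52α + 676 = 678, so α^2 - 52α - 2 = 0. The discriminant of x^2 - 52x - 2 is (-52)^2 - 4·(-2) = 2704 + 8 = 2712, and 4·(678) is not a perfect square in Q since 678 is squarefree and ≠ 1. Hence x^2 - 52x - 2 is irreducible over Q and is the minimal polynomial of α.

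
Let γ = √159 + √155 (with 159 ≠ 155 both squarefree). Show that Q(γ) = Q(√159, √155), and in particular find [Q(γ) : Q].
[Q(γ) : Q] = 4 (equivalently, Q(γ) = Q(√159, √155))

Obviously Q(γ) ⊆ Q(√159, √155), and [Q(√159, √155):Q] = 4 (since 159, 155 are distinct squarefree integers > 1 with 24645 not a perfect square). To show equality we compute the minimal polynomial of γ. From γ = √159 + √155: γ^2 = 159 + 2√(24645) + 155 = 314 + 2√(24645), so γ^2 - 314 = 2√(24645); squaring, (γ^2 - 314)^2 = 4·24645, i.e. γ^4 - 628γ^2 + 98596 - 98580 = 0, i.e. γ^4 - 628γ^2 + 16 = 0. So γ is a root of x^4 - 628x^2 + 16. This polynomial is irreducible over Q: it has no rational root (each ±√159 ± √155 is irrational), and any factorization into two quadratics over Q would force √(24645) ∈ Q (pairing opposite roots) or √159, √155 ∈ Q (other pairings), all impossible. Hence [Q(γ):Q] = 4 = [Q(√159, √155):Q], so Q(γ) = Q(√159, √155).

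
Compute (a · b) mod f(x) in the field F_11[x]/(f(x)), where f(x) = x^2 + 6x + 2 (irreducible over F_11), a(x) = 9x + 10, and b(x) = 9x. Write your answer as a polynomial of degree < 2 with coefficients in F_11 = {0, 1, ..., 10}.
a · b ≡ 3 (mod f(x))

Multiply in F_11[x]: a(x)·b(x) = (9x + 10)·(9x) = 4x^2 + 2x. This has degree ≥ 2, so divide by f(x) over F_11: 4x^2 + 2x = (4)·(x^2 + 6x + 2) + (3). Hence a·b ≡ 3 (mod f). (F_11[x]/(f) is a field with 11^2 = 121 elements since f is irreducible of degree 2.)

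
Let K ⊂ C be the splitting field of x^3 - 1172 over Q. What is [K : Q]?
[K : Q] = 6

The roots of x^3 - 1172 are ∛1172, ω∛1172, ω^2∛1172 where ω = e^(2πi/3) is a primitive cube root of unity, so K = Q(∛1172, ω). Now [Q(∛1172):Q] = 3 (since 1172 is not a perfect cube, x^3 - 1172 is irreducible) and [Q(ω):Q] = 2. Both 2 and 3 divide [K:Q], and [K:Q] ≤ 3·2 = 6, so [K:Q] = 6. (Equivalently: Q(∛1172) ⊂ R but ω ∉ R, so [K : Q(∛1172)] = 2.)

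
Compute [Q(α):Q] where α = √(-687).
[Q(α):Q] = 2

[Q(α):Q] equals the degree of the minimal polynomial of α. Here α^2 = -687 and x^2 + 687 is irreducible (d = -687 is squarefree, ≠ 1, hence not a square), so deg(m_α) = 2. Thus [Q(α):Q] = 2.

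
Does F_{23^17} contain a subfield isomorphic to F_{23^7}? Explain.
No: F_{23^7} is not a subfield of F_{23^17}

F_{p^m} embeds in F_{p^n} iff m | n. Here 7 ∤ 17 (since 17 = 2·7 + 3 with remainder 3 ≠ 0), so F_{23^7} is not a subfield of F_{23^17}. Equivalently: if it were, the tower law would give 7 = [F_{23^7}:F_23] dividing [F_{23^17}:F_23] = 17, contradiction.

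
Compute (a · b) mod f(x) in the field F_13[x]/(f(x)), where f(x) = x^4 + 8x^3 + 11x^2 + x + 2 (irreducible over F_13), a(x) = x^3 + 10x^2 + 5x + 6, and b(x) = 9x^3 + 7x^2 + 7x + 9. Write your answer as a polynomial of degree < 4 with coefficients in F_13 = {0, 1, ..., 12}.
a · b ≡ 4x^2 + 6x + 5 (mod f(x))

Multiply in F_13[x]: a(x)·b(x) = (x^3 + 10x^2 + 5x + 6)·(9x^3 + 7x^2 + 7x + 9) = 9x^6 + 6x^5 + 5x^4 + 12x^3 + 11x^2 + 9x + 2. This has degree ≥ 4, so divide by f(x) over F_13: 9x^6 + 6x^5 + 5x^4 + 12x^3 + 11x^2 + 9x + 2 = (9x^2 + 12x + 5)·(x^4 + 8x^3 + 11x^2 + x + 2) + (4x^2 + 6x + 5). Hence a·b ≡ 4x^2 + 6x + 5 (mod f). (F_13[x]/(f) is a field with 13^4 = 28561 elements since f is irreducible of degree 4.)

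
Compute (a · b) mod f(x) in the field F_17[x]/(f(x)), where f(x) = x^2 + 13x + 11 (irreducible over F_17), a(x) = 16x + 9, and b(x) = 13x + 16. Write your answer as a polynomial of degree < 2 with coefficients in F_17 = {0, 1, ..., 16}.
a · b ≡ 15x + 15 (mod f(x))

Multiply in F_17[x]: a(x)·b(x) = (16x + 9)·(13x + 16) = 4x^2 + 16x + 8. This has degree ≥ 2, so divide by f(x) over F_17: 4x^2 + 16x + 8 = (4)·(x^2 + 13x + 11) + (15x + 15). Hence a·b ≡ 15x + 15 (mod f). (F_17[x]/(f) is a field with 17^2 = 289 elements since f is irreducible of degree 2.)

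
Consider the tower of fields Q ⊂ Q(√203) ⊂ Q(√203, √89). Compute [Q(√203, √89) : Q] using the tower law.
[Q(√203, √89) : Q] = 4

[Q(√203):Q] = 2 (min poly x^2 - 203, irreducible since 203 is squarefree > 1). For the top step, suppose √89 ∈ Q(√203), say √89 = c + d√203 with c, d ∈ Q. Squaring: 89 = c^2 + 203d^2 + 2cd√203. Since √203 ∉ Q this forces 2cd = 0. If d = 0 then √89 = c ∈ Q, contradicting 89 squarefree > 1. If c = 0 then 89 = 203d^2, so 203·89 = (203d)^2 is a perfect square in Q — but 203·89 = 18067 is not a perfect square (since 203 and 89 are distinct squarefree integers). Contradiction. Hence √89 ∉ Q(√203), so x^2 - 89 stays irreducible over Q(√203) and [Q(√203, √89) : Q(√203)] = 2. By the tower law, [Q(√203, √89) : Q] = 2 · 2 = 4.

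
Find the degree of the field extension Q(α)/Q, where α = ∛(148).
[Q(α):Q] = 3

The minimal polynomial of α is x^3 - 148, irreducible over Q since 148 is not a perfect cube (so x^3 - 148 has no rational root). Hence [Q(α):Q] = deg(m_α) = 3.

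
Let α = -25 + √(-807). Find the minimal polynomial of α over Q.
m_α(x) = x^2 + 50x + 1432

From α + 25 = √(-807), squaring gives (α + 25)^2 = -807, i.e. α^2 + 50α + 625 = -807, so α^2 + 50α + 1432 = 0. The discriminant of x^2 + 50x + 1432 is (50)^2 - 4·(1432) = 2500 - 5728 = -3228, and 4·(-807) is not a perfect square in Q since -807 is squarefree and ≠ 1. Hence x^2 + 50x + 1432 is irreducible over Q and is the minimal polynomial of α.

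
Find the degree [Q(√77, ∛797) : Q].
[Q(√77, ∛797) : Q] = 6

Let L = Q(√77, ∛797). Since Q(√77) ⊂ L and [Q(√77):Q] = 2, the tower law gives 2 | [L:Q]. Likewise Q(∛797) ⊂ L with [Q(∛797):Q] = 3 (because 797 is not a perfect cube), so 3 | [L:Q]. As gcd(2,3) = 1, [L:Q] is divisible by 6. Conversely L is generated over Q by √77 and ∛797, so [L:Q] ≤ 2·3 = 6. Therefore [Q(√77, ∛797) : Q] = 6.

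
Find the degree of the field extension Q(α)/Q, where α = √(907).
[Q(α):Q] = 2

[Q(α):Q] equals the degree of the minimal polynomial of α. Here α^2 = 907 and x^2 - 907 is irreducible (d = 907 is squarefree, ≠ 1, hence not a square), so deg(m_α) = 2. Thus [Q(α):Q] = 2.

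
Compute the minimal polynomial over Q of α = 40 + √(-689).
m_α(x) = x^2 - 80x + 2289

From α - 40 = √(-689), squaring gives (α - 40)^2 = -689, i.e. α^2 - 80α + 1600 = -689, so α^2 - 80α + 2289 = 0. The discriminant of x^2 - 80x + 2289 is (-80)^2 - 4·(2289) = 6400 - 9156 = -2756, and 4·(-689) is not a perfect square in Q since -689 is squarefree and ≠ 1. Hence x^2 - 80x + 2289 is irreducible over Q and is the minimal polynomial of α.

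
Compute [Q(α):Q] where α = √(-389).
[Q(α):Q] = 2

[Q(α):Q] equals the degree of the minimal polynomial of α. Here α^2 = -389 and x^2 + 389 is irreducible (d = -389 is squarefree, ≠ 1, hence not a square), so deg(m_α) = 2. Thus [Q(α):Q] = 2.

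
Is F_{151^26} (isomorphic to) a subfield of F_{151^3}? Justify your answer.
No: F_{151^26} is not a subfield of F_{151^3}

F_{p^m} embeds in F_{p^n} iff m | n. Here 26 ∤ 3 (since 3 = 0·26 + 3 with remainder 3 ≠ 0), so F_{151^26} is not a subfield of F_{151^3}. Equivalently: if it were, the tower law would give 26 = [F_{151^26}:F_151] dividing [F_{151^3}:F_151] = 3, contradiction.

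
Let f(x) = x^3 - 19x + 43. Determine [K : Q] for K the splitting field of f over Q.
[K : Q] = 6

By the rational root test, any rational root of the monic integer polynomial f(x) = x^3 - 19x + 43 must be an integer dividing the constant term 43, i.e. one of ±{1, 43}. Evaluating: f(1) = 25, f(-1) = 61, f(43) = 78733, f(-43) = -78647; none is 0, so f has no rational root and is therefore irreducible over Q (a cubic with no linear factor over a field is irreducible). For an irreducible cubic, the Galois group is A_3 or S_3 according as the discriminant disc(f) = -4a^3 - 27b^2 = -4·(-19)^3 - 27·(43)^2 = -22487 is or is not a square in Q. Here disc(f) = -22487 is not a perfect square in Q, so the Galois group of f over Q is not contained in A_3 and must be all of S_3. The splitting field has degree |S_3| = 6 over Q, so [K : Q] = 6.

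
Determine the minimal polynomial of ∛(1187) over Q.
m_α(x) = x^3 - 1187

α satisfies α^3 = 1187, so x^3 - 1187 annihilates α. By the rational root test, a rational root p/q (in lowest terms) of x^3 - 1187 would satisfy p^3 = 1187 q^3, forcing q = 1 and p^3 = 1187; but 1187 is not a perfect cube, contradiction. A monic cubic over Q with no rational root is irreducible (any nontrivial factorization would include a linear factor). Hence x^3 - 1187 is the minimal polynomial of α, and in particular [Q(α):Q] = 3.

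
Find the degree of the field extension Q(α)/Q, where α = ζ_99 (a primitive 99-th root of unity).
[Q(α):Q] = 60

The minimal polynomial of ζ_99 over Q is the 99-th cyclotomic polynomial Φ_99(x), which is irreducible over Q and has degree φ(99) = 60. Hence [Q(α):Q] = φ(99) = 60.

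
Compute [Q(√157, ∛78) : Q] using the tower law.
[Q(√157, ∛78) : Q] = 6

Let L = Q(√157, ∛78). Since Q(√157) ⊂ L and [Q(√157):Q] = 2, the tower law gives 2 | [L:Q]. Likewise Q(∛78) ⊂ L with [Q(∛78):Q] = 3 (because 78 is not a perfect cube), so 3 | [L:Q]. As gcd(2,3) = 1, [L:Q] is divisible by 6. Conversely L is generated over Q by √157 and ∛78, so [L:Q] ≤ 2·3 = 6. Therefore [Q(√157, ∛78) : Q] = 6.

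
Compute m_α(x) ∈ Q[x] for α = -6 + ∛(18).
m_α(x) = x^3 + 18x^2 + 108x + 198

Set β = α + 6 = ∛(18), so β^3 = 18. Then (α + 6)^3 - 18 = 0, i.e. α is a root of g(x) = (x + 6)^3 - 18 = x^3 + 18x^2 + 108x + 198. Since g(x) = h(x + 6) where h(x) = x^3 - 18, and h is irreducible over Q (because 18 is not a perfect cube, so h has no rational root, and a monic cubic with no rational root is irreducible), g is also irreducible (irreducibility is preserved under the substitution x → x + 6). Hence m_α(x) = x^3 + 18x^2 + 108x + 198.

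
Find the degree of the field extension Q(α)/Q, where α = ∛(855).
[Q(α):Q] = 3

The minimal polynomial of α is x^3 - 855, irreducible over Q since 855 is not a perfect cube (so x^3 - 855 has no rational root). Hence [Q(α):Q] = deg(m_α) = 3.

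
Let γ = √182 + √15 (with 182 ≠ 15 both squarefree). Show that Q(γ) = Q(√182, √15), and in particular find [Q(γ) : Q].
[Q(γ) : Q] = 4 (equivalently, Q(γ) = Q(√182, √15))

Obviously Q(γ) ⊆ Q(√182, √15), and [Q(√182, √15):Q] = 4 (since 182, 15 are distinct squarefree integers > 1 with 2730 not a perfect square). To show equality we compute the minimal polynomial of γ. From γ = √182 + √15: γ^2 = 182 + 2√(2730) + 15 = 197 + 2√(2730), so γ^2 - 197 = 2√(2730); squaring, (γ^2 - 197)^2 = 4·2730, i.e. γ^4 - 394γ^2 + 38809 - 10920 = 0, i.e. γ^4 - 394γ^2 + 27889 = 0. So γ is a root of x^4 - 394x^2 + 27889. This polynomial is irreducible over Q: it has no rational root (each ±√182 ± √15 is irrational), and any factorization into two quadratics over Q would force √(2730) ∈ Q (pairing opposite roots) or √182, √15 ∈ Q (other pairings), all impossible. Hence [Q(γ):Q] = 4 = [Q(√182, √15):Q], so Q(γ) = Q(√182, √15).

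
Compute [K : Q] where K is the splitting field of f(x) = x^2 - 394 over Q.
[K : Q] = 2

f(x) = x^2 - 394 factors as (x - √394)(x + √394). The splitting field is K = Q(√394). Since 394 is squarefree and > 1, it is not a perfect square, so x^2 - 394 is irreducible over Q and [Q(√394) : Q] = 2. Hence [K : Q] = 2.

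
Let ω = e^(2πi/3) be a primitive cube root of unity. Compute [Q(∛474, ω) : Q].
[Q(∛474, ω) : Q] = 6

[Q(∛474):Q] = 3 (min poly x^3 - 474, irreducible since 474 is not a perfect cube). [Q(ω):Q] = 2 (min poly x^2 + x + 1). Since Q(∛474) ⊂ R and ω ∉ R, we have ω ∉ Q(∛474), so x^2 + x + 1 remains irreducible over Q(∛474) and [Q(∛474, ω) : Q(∛474)] = 2. By the tower law, [Q(∛474, ω) : Q] = 3 · 2 = 6. (In fact Q(∛474, ω) is the splitting field of x^3 - 474 over Q.)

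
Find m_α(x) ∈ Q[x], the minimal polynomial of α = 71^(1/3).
m_α(x) = x^3 - 71

α satisfies α^3 = 71, so x^3 - 71 annihilates α. By the rational root test, a rational root p/q (in lowest terms) of x^3 - 71 would satisfy p^3 = 71 q^3, forcing q = 1 and p^3 = 71; but 71 is not a perfect cube, contradiction. A monic cubic over Q with no rational root is irreducible (any nontrivial factorization would include a linear factor). Hence x^3 - 71 is the minimal polynomial of α, and in particular [Q(α):Q] = 3.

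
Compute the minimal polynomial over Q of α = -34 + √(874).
m_α(x) = x^2 + 68x + 282

From α + 34 = √(874), squaring gives (α + 34)^2 = 874, i.e. α^2 + 68α + 1156 = 874, so α^2 + 68α + 282 = 0. The discriminant of x^2 + 68x + 282 is (68)^2 - 4·(282) = 4624 - 1128 = 3496, and 4·(874) is not a perfect square in Q since 874 is squarefree and ≠ 1. Hence x^2 + 68x + 282 is irreducible over Q and is the minimal polynomial of α.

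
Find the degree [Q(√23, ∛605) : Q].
[Q(√23, ∛605) : Q] = 6

Let L = Q(√23, ∛605). Since Q(√23) ⊂ L and [Q(√23):Q] = 2, the tower law gives 2 | [L:Q]. Likewise Q(∛605) ⊂ L with [Q(∛605):Q] = 3 (because 605 is not a perfect cube), so 3 | [L:Q]. As gcd(2,3) = 1, [L:Q] is divisible by 6. Conversely L is generated over Q by √23 and ∛605, so [L:Q] ≤ 2·3 = 6. Therefore [Q(√23, ∛605) : Q] = 6.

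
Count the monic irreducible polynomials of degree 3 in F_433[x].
There are 27060768 monic irreducible polynomials of degree 3 over F_433

Each element of F_{433^3} that lies in no proper subfield is a root of exactly one monic irreducible of degree 3 over F_433, and each such polynomial has 3 distinct roots in F_{433^3}. By Möbius inversion the count is N_433(3) = (1/3) Σ_{d|3} μ(3/d) · 433^d = (1/3)(μ(3)·433^1 + μ(1)·433^3) = 81182304/3 = 27060768.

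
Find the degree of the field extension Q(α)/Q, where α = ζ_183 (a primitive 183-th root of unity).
[Q(α):Q] = 120

The minimal polynomial of ζ_183 over Q is the 183-th cyclotomic polynomial Φ_183(x), which is irreducible over Q and has degree φ(183) = 120. Hence [Q(α):Q] = φ(183) = 120.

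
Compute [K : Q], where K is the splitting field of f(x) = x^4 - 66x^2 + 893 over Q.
[K : Q] = 4

Solving the quadratic in x^2: x^2 = (66 ± √(66^2 - 4·893))/2 = (66 ± √784)/2 = (66 ± 28)/2, giving x^2 = 19 or x^2 = 47. So f(x) = (x^2 - 19)(x^2 - 47) and the roots of f are ±√19, ±√47. Hence the splitting field is K = Q(√19, √47). Since 19 and 47 are distinct squarefree integers > 1, their product 893 is not a perfect square, so √47 ∉ Q(√19). By the tower law [K:Q] = [Q(√19,√47):Q(√19)] · [Q(√19):Q] = 2 · 2 = 4.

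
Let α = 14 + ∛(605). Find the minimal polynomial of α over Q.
m_α(x) = x^3 - 42x^2 + 588x - 3349

Set β = α - 14 = ∛(605), so β^3 = 605. Then (α - 14)^3 - 605 = 0, i.e. α is a root of g(x) = (x - 14)^3 - 605 = x^3 - 42x^2 + 588x - 3349. Since g(x) = h(x - 14) where h(x) = x^3 - 605, and h is irreducible over Q (because 605 is not a perfect cube, so h has no rational root, and a monic cubic with no rational root is irreducible), g is also irreducible (irreducibility is preserved under the substitution x → x - 14). Hence m_α(x) = x^3 - 42x^2 + 588x - 3349.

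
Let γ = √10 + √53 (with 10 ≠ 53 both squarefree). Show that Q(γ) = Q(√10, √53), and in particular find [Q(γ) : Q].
[Q(γ) : Q] = 4 (equivalently, Q(γ) = Q(√10, √53))

Obviously Q(γ) ⊆ Q(√10, √53), and [Q(√10, √53):Q] = 4 (since 10, 53 are distinct squarefree integers > 1 with 530 not a perfect square). To show equality we compute the minimal polynomial of γ. From γ = √10 + √53: γ^2 = 10 + 2√(530) + 53 = 63 + 2√(530), so γ^2 - 63 = 2√(530); squaring, (γ^2 - 63)^2 = 4·530, i.e. γ^4 - 126γ^2 + 3969 - 2120 = 0, i.e. γ^4 - 126γ^2 + 1849 = 0. So γ is a root of x^4 - 126x^2 + 1849. This polynomial is irreducible over Q: it has no rational root (each ±√10 ± √53 is irrational), and any factorization into two quadratics over Q would force √(530) ∈ Q (pairing opposite roots) or √10, √53 ∈ Q (other pairings), all impossible. Hence [Q(γ):Q] = 4 = [Q(√10, √53):Q], so Q(γ) = Q(√10, √53).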